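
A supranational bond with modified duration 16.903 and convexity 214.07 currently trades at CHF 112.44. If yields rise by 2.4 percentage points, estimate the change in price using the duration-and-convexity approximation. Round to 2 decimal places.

-CHF 38.68

Duration effect: -D_mod·Δy = -16.903 × (+0.024) = -0.405672
Convexity effect: ½·C·(Δy)² = 0.5 × 214.07 × (0.024)² = +0.06165216
ΔP/P ≈ -0.405672 + 0.06165216 = -0.34401984
ΔP ≈ 112.44 × (-0.34401984) = -38.6815908096.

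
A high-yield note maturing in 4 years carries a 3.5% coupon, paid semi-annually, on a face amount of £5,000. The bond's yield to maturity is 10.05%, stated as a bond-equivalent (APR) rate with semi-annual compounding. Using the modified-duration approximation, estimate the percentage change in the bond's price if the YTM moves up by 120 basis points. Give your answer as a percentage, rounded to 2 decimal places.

Periodic yield y = 0.05025. Modified duration first:
  t   CF        PV=CF/(1+0.05025)^t    t·PV
  1        87.50        83.3135        83.3135
  2        87.50        79.3273       158.6546
  3        87.50        75.5318       226.5955
  4        87.50        71.9179       287.6718
  5        87.50        68.4770       342.3849
  6        87.50        65.2006       391.2039
  7        87.50        62.0811       434.5675
  8     5,087.50     3,436.8684    27,494.9470
  Σ                  3,942.7177    29,419.3387
P = 3,942.7177; D_Mac = 7.46169 half-year periods = 3.73085 yrs; D_mod = 3.73085/(1+0.05025) = 3.55234 yrs.
ΔP/P ≈ -D_mod · Δy = -3.55234 × (+0.012) = -0.042628 = -4.2628%.

-4.26%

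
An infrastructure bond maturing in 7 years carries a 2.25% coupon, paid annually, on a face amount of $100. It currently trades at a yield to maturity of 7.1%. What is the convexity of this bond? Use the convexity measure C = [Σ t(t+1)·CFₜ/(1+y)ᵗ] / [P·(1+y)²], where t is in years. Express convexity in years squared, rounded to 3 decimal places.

With y = 0.071:
  t   CF        PV=CF/(1+0.071)^t    t·PV        t(t+1)·PV
  1         2.25         2.1008         2.1008           4.2017
  2         2.25         1.9616         3.9231          11.7694
  3         2.25         1.8315         5.4946          21.9784
  4         2.25         1.7101         6.8404          34.2022
  5         2.25         1.5967         7.9837          47.9023
  6         2.25         1.4909         8.9453          62.6174
  7       102.25        63.2611       442.8280       3,542.6239
  Σ                     73.9528       478.1161       3,725.2953
P = 73.9528.
Convexity = Σ t(t+1)·PV / [P·(1+y)²] = 3,725.2953 / (73.9528 × 1.147041) = 43.91643.

43.916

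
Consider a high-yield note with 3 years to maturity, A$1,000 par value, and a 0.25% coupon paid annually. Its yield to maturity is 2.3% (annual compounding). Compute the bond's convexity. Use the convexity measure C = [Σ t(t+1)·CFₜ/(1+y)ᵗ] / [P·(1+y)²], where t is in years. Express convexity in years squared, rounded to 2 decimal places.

With y = 0.023:
  t   CF        PV=CF/(1+0.023)^t    t·PV        t(t+1)·PV
  1         2.50         2.4438         2.4438           4.8876
  2         2.50         2.3888         4.7777          14.3331
  3     1,002.50       936.3915     2,809.1746      11,236.6984
  Σ                    941.2242     2,816.3961      11,255.9191
P = 941.2242.
Convexity = Σ t(t+1)·PV / [P·(1+y)²] = 11,255.9191 / (941.2242 × 1.046529) = 11.42712.

11.43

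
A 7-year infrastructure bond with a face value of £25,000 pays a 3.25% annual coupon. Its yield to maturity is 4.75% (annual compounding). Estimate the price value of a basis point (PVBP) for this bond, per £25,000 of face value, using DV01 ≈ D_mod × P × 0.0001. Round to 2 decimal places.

Periodic yield y = 0.0475.
  t   CF        PV=CF/(1+0.0475)^t    t·PV
  1       812.50       775.6563       775.6563
  2       812.50       740.4834     1,480.9667
  3       812.50       706.9054     2,120.7161
  4       812.50       674.8500     2,699.3999
  5       812.50       644.2482     3,221.2410
  6       812.50       615.0341     3,690.2045
  7    25,812.50    18,653.1356   130,571.9492
  Σ                 22,810.3129   144,560.1338
P = 22,810.3129; D_Mac = 6.33749 yrs; D_mod = 6.05011 yrs.
DV01 ≈ 6.05011 × 22,810.3129 × 0.0001 = 13.800490.

£13.80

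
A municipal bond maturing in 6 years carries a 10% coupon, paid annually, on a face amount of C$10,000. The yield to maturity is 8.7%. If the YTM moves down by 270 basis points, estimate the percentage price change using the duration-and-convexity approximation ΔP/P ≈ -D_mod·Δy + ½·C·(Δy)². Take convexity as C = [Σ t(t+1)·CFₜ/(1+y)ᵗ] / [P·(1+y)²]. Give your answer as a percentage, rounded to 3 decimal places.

+12.954%

With y = 0.087:
  t   CF        PV=CF/(1+0.087)^t    t·PV        t(t+1)·PV
  1     1,000.00       919.9632       919.9632       1,839.9264
  2     1,000.00       846.3323     1,692.6646       5,077.9938
  3     1,000.00       778.5946     2,335.7837       9,343.1348
  4     1,000.00       716.2783     2,865.1134      14,325.5670
  5     1,000.00       658.9497     3,294.7486      19,768.4917
  6    11,000.00     6,668.3045    40,009.8268     280,068.7874
  Σ                 10,588.4226    51,118.1003     330,423.9010
P = 10,588.4226; D_Mac = 4.82774 yrs; D_mod = 4.44134 yrs; C = 26.41077.
Duration effect: -4.44134 × (-0.027) = +0.119916
Convexity effect: 0.5 × 26.41077 × (-0.027)² = +0.0096267
ΔP/P ≈ +0.119916 + 0.0096267 = +0.129543 = +12.9543%.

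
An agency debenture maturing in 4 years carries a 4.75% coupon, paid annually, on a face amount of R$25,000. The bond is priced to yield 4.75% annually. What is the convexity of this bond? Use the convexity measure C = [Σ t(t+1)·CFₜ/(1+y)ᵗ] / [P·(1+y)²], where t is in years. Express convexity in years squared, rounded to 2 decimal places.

16.63

With y = 0.0475:
  t   CF        PV=CF/(1+0.0475)^t    t·PV        t(t+1)·PV
  1     1,187.50     1,133.6516     1,133.6516       2,267.3031
  2     1,187.50     1,082.2449     2,164.4898       6,493.4695
  3     1,187.50     1,033.1694     3,099.5081      12,398.0325
  4    26,187.50    21,750.9342    87,003.7366     435,018.6832
  Σ                 25,000.0000    93,401.3861     456,177.4882
P = 25,000.0000.
Convexity = Σ t(t+1)·PV / [P·(1+y)²] = 456,177.4882 / (25,000.0000 × 1.097256) = 16.62975.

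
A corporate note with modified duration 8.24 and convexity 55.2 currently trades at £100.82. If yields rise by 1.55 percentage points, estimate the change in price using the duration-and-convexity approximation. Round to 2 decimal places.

Duration effect: -D_mod·Δy = -8.24 × (+0.0155) = -0.127720
Convexity effect: ½·C·(Δy)² = 0.5 × 55.2 × (0.0155)² = +0.0066309
ΔP/P ≈ -0.127720 + 0.0066309 = -0.1210891
ΔP ≈ 100.82 × (-0.1210891) = -12.208203062.

-£12.21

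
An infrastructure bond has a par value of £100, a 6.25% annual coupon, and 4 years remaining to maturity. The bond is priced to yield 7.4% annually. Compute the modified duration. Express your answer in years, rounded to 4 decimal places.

3.4015 years

Periodic yield y = 0.074. First find Macaulay duration:
  t   CF        PV=CF/(1+0.074)^t    t·PV
  1         6.25         5.8194         5.8194
  2         6.25         5.4184        10.8368
  3         6.25         5.0451        15.1352
  4       106.25        79.8568       319.4271
  Σ                     96.1396       351.2185
P = 96.1396; Macaulay duration = 351.2185 / 96.1396 = 3.65321 years.
Modified duration = D_Mac / (1 + y) = 3.65321 / 1.074 = 3.40150 years.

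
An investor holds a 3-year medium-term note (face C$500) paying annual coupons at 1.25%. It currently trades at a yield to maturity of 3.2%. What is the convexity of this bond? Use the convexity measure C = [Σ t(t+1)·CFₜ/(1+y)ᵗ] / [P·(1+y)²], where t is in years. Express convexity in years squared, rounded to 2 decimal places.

With y = 0.032:
  t   CF        PV=CF/(1+0.032)^t    t·PV        t(t+1)·PV
  1         6.25         6.0562         6.0562          12.1124
  2         6.25         5.8684        11.7368          35.2105
  3       506.25       460.6021     1,381.8064       5,527.2256
  Σ                    472.5267     1,399.5994       5,574.5485
P = 472.5267.
Convexity = Σ t(t+1)·PV / [P·(1+y)²] = 5,574.5485 / (472.5267 × 1.065024) = 11.07704.

11.08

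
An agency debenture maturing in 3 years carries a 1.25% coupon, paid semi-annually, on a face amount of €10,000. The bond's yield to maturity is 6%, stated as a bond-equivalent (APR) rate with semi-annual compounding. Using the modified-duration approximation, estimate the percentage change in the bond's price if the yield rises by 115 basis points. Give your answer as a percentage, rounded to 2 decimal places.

Periodic yield y = 0.03. Modified duration first:
  t   CF        PV=CF/(1+0.03)^t    t·PV
  1        62.50        60.6796        60.6796
  2        62.50        58.9122       117.8245
  3        62.50        57.1964       171.5891
  4        62.50        55.5304       222.1218
  5        62.50        53.9130       269.5652
  6    10,062.50     8,427.1853    50,563.1120
  Σ                  8,713.4170    51,404.8922
P = 8,713.4170; D_Mac = 5.89951 half-year periods = 2.94976 yrs; D_mod = 2.94976/(1+0.03) = 2.86384 yrs.
ΔP/P ≈ -D_mod · Δy = -2.86384 × (+0.0115) = -0.032934 = -3.2934%.

-3.29%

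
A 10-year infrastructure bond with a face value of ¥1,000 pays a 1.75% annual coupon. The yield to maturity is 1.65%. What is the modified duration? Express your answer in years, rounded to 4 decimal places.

9.1142 years

Periodic yield y = 0.0165. First find Macaulay duration:
  t   CF        PV=CF/(1+0.0165)^t    t·PV
  1        17.50        17.2159        17.2159
  2        17.50        16.9365        33.8730
  3        17.50        16.6616        49.9847
  4        17.50        16.3911        65.5645
  5        17.50        16.1251        80.6253
  6        17.50        15.8633        95.1798
  7        17.50        15.6058       109.2407
  8        17.50        15.3525       122.8200
  9        17.50        15.1033       135.9296
  10    1,017.50       863.8943     8,638.9426
  Σ                  1,009.1493     9,349.3761
P = 1,009.1493; Macaulay duration = 9,349.3761 / 1,009.1493 = 9.26461 years.
Modified duration = D_Mac / (1 + y) = 9.26461 / 1.0165 = 9.11423 years.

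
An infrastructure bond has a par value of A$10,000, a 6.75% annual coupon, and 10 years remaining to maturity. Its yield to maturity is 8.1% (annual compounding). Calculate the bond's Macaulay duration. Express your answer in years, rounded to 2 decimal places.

7.45 years

Periodic yield y = 0.081. Discount each cash flow and weight by its year:
  t   CF        PV=CF/(1+0.081)^t    t·PV
  1       675.00       624.4218       624.4218
  2       675.00       577.6335     1,155.2670
  3       675.00       534.3511     1,603.0532
  4       675.00       494.3118     1,977.2473
  5       675.00       457.2727     2,286.3637
  6       675.00       423.0090     2,538.0540
  7       675.00       391.3127     2,739.1887
  8       675.00       361.9914     2,895.9310
  9       675.00       334.8671     3,013.8042
  10   10,675.00     4,899.0395    48,990.3953
  Σ                  9,098.2107    67,823.7263
Price P = Σ PV = 9,098.2107.
Macaulay duration = Σ(t·PV) / P = 67,823.7263 / 9,098.2107 = 7.45462 years.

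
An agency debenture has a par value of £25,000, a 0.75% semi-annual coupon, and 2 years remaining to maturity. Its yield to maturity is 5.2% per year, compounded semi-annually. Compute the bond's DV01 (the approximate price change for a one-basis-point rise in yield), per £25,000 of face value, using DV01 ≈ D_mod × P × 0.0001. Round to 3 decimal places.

£4.440

Periodic yield y = 0.026.
  t   CF        PV=CF/(1+0.026)^t    t·PV
  1        93.75        91.3743        91.3743
  2        93.75        89.0587       178.1175
  3        93.75        86.8019       260.4057
  4    25,093.75    22,645.1981    90,580.7923
  Σ                 22,912.4330    91,110.6897
P = 22,912.4330; D_Mac = 3.97647 half-year periods = 1.98824 yrs; D_mod = 1.93785 yrs.
DV01 ≈ 1.93785 × 22,912.4330 × 0.0001 = 4.440092.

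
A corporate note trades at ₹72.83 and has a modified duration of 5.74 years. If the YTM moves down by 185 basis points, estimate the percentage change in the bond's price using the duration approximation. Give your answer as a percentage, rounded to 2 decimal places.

Duration approximation: ΔP/P ≈ -D_mod · Δy = -5.74 × (-0.0185) = +0.106190.
As a percentage: +10.6190%.

+10.62%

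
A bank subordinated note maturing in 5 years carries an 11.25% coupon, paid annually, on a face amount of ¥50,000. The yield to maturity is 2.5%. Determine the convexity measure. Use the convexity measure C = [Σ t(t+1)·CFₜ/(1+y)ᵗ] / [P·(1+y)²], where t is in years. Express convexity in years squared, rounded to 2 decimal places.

With y = 0.025:
  t   CF        PV=CF/(1+0.025)^t    t·PV        t(t+1)·PV
  1     5,625.00     5,487.8049     5,487.8049      10,975.6098
  2     5,625.00     5,353.9560    10,707.9120      32,123.7359
  3     5,625.00     5,223.3717    15,670.1151      62,680.4602
  4     5,625.00     5,095.9724    20,383.8895     101,919.4475
  5    55,625.00    49,164.3947   245,821.9737   1,474,931.8424
  Σ                 70,325.4997   298,071.6951   1,682,631.0959
P = 70,325.4997.
Convexity = Σ t(t+1)·PV / [P·(1+y)²] = 1,682,631.0959 / (70,325.4997 × 1.050625) = 22.77343.

22.77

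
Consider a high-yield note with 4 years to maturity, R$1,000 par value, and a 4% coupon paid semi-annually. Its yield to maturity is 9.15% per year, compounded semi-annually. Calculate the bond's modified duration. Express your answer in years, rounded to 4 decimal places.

3.5423 years

Periodic yield y = 0.04575. First find Macaulay duration:
  t   CF        PV=CF/(1+0.04575)^t    t·PV
  1        20.00        19.1250        19.1250
  2        20.00        18.2883        36.5767
  3        20.00        17.4883        52.4648
  4        20.00        16.7232        66.8927
  5        20.00        15.9916        79.9578
  6        20.00        15.2919        91.7517
  7        20.00        14.6229       102.3606
  8     1,020.00       713.1439     5,705.1514
  Σ                    830.6752     6,154.2806
P = 830.6752; Macaulay duration = 6,154.2806 / 830.6752 = 7.40877 half-year periods = 3.70438 years.
Modified duration = D_Mac / (1 + y) = 3.70438 / 1.04575 = 3.54232 years.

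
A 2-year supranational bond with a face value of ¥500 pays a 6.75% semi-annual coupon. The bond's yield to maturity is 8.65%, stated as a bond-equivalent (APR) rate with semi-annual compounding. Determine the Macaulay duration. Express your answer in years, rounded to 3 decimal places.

1.902 years

Periodic yield y = 0.04325. Discount each cash flow and weight by its period:
  t   CF        PV=CF/(1+0.04325)^t    t·PV
  1       16.875        16.1754        16.1754
  2       16.875        15.5048        31.0097
  3       16.875        14.8620        44.5861
  4      516.875       436.3470     1,745.3878
  Σ                    482.8892     1,837.1590
Price P = Σ PV = 482.8892.
Macaulay duration = Σ(t·PV) / P = 1,837.1590 / 482.8892 = 3.80451 half-year periods.
In years: 3.80451 / 2 = 1.90226 years.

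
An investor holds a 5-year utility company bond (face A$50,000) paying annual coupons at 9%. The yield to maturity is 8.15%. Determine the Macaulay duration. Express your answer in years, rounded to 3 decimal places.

Periodic yield y = 0.0815. Discount each cash flow and weight by its year:
  t   CF        PV=CF/(1+0.0815)^t    t·PV
  1     4,500.00     4,160.8877     4,160.8877
  2     4,500.00     3,847.3302     7,694.6605
  3     4,500.00     3,557.4020    10,672.2059
  4     4,500.00     3,289.3222    13,157.2889
  5    54,500.00    36,835.2722   184,176.3610
  Σ                 51,690.2143   219,861.4039
Price P = Σ PV = 51,690.2143.
Macaulay duration = Σ(t·PV) / P = 219,861.4039 / 51,690.2143 = 4.25344 years.

4.253 years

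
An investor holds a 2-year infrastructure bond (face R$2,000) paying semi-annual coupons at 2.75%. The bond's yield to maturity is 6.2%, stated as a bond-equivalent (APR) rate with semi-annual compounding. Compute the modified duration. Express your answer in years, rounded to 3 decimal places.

Periodic yield y = 0.031. First find Macaulay duration:
  t   CF        PV=CF/(1+0.031)^t    t·PV
  1        27.50        26.6731        26.6731
  2        27.50        25.8711        51.7423
  3        27.50        25.0932        75.2797
  4     2,027.50     1,794.4287     7,177.7147
  Σ                  1,872.0662     7,331.4098
P = 1,872.0662; Macaulay duration = 7,331.4098 / 1,872.0662 = 3.91621 half-year periods = 1.95811 years.
Modified duration = D_Mac / (1 + y) = 1.95811 / 1.031 = 1.89923 years.

1.899 years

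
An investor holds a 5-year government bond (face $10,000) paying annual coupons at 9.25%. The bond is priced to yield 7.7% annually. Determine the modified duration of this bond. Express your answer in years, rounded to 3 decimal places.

Periodic yield y = 0.077. First find Macaulay duration:
  t   CF        PV=CF/(1+0.077)^t    t·PV
  1       925.00       858.8672       858.8672
  2       925.00       797.4626     1,594.9252
  3       925.00       740.4481     2,221.3443
  4       925.00       687.5098     2,750.0394
  5    10,925.00     7,539.5067    37,697.5333
  Σ                 10,623.7944    45,122.7094
P = 10,623.7944; Macaulay duration = 45,122.7094 / 10,623.7944 = 4.24733 years.
Modified duration = D_Mac / (1 + y) = 4.24733 / 1.077 = 3.94366 years.

3.944 years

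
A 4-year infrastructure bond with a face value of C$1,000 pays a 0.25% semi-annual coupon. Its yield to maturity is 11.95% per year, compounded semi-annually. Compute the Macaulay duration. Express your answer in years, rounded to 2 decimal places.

3.98 years

Periodic yield y = 0.05975. Discount each cash flow and weight by its period:
  t   CF        PV=CF/(1+0.05975)^t    t·PV
  1         1.25         1.1795         1.1795
  2         1.25         1.1130         2.2260
  3         1.25         1.0503         3.1508
  4         1.25         0.9911         3.9642
  5         1.25         0.9352         4.6759
  6         1.25         0.8824         5.2947
  7         1.25         0.8327         5.8289
  8     1,001.25       629.3832     5,035.0654
  Σ                    636.3674     5,061.3854
Price P = Σ PV = 636.3674.
Macaulay duration = Σ(t·PV) / P = 5,061.3854 / 636.3674 = 7.95356 half-year periods.
In years: 7.95356 / 2 = 3.97678 years.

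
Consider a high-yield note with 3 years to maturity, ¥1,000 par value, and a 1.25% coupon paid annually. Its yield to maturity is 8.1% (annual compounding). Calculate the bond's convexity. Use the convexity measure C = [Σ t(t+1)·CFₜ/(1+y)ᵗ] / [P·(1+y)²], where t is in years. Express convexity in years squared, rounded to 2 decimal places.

With y = 0.081:
  t   CF        PV=CF/(1+0.081)^t    t·PV        t(t+1)·PV
  1        12.50        11.5634        11.5634          23.1267
  2        12.50        10.6969        21.3938          64.1815
  3     1,012.50       801.5266     2,404.5799       9,618.3194
  Σ                    823.7869     2,437.5371       9,705.6277
P = 823.7869.
Convexity = Σ t(t+1)·PV / [P·(1+y)²] = 9,705.6277 / (823.7869 × 1.168561) = 10.08225.

10.08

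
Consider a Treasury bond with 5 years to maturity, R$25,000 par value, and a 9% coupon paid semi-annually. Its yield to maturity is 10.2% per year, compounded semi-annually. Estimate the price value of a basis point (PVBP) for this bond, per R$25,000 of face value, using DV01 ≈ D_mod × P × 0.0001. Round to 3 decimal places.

R$9.326

Periodic yield y = 0.051.
  t   CF        PV=CF/(1+0.051)^t    t·PV
  1     1,125.00     1,070.4091     1,070.4091
  2     1,125.00     1,018.4673     2,036.9346
  3     1,125.00       969.0460     2,907.1379
  4     1,125.00       922.0228     3,688.0912
  5     1,125.00       877.2814     4,386.4072
  6     1,125.00       834.7112     5,008.2670
  7     1,125.00       794.2066     5,559.4464
  8     1,125.00       755.6676     6,045.3407
  9     1,125.00       718.9987     6,470.9879
  10   26,125.00    15,886.5334   158,865.3335
  Σ                 23,847.3440   196,038.3556
P = 23,847.3440; D_Mac = 8.22055 half-year periods = 4.11028 yrs; D_mod = 3.91082 yrs.
DV01 ≈ 3.91082 × 23,847.3440 × 0.0001 = 9.326278.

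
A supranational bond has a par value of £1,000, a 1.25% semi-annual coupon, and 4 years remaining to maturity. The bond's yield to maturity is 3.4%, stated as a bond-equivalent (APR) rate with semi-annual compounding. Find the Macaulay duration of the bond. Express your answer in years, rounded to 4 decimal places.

Periodic yield y = 0.017. Discount each cash flow and weight by its period:
  t   CF        PV=CF/(1+0.017)^t    t·PV
  1         6.25         6.1455         6.1455
  2         6.25         6.0428        12.0856
  3         6.25         5.9418        17.8254
  4         6.25         5.8425        23.3699
  5         6.25         5.7448        28.7240
  6         6.25         5.6488        33.8927
  7         6.25         5.5544        38.8805
  8     1,006.25       879.3024     7,034.4194
  Σ                    920.2229     7,195.3429
Price P = Σ PV = 920.2229.
Macaulay duration = Σ(t·PV) / P = 7,195.3429 / 920.2229 = 7.81913 half-year periods.
In years: 7.81913 / 2 = 3.90957 years.

3.9096 years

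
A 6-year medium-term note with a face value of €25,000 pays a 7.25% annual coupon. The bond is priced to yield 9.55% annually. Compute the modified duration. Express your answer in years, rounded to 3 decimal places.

4.578 years

Periodic yield y = 0.0955. First find Macaulay duration:
  t   CF        PV=CF/(1+0.0955)^t    t·PV
  1     1,812.50     1,654.4957     1,654.4957
  2     1,812.50     1,510.2653     3,020.5307
  3     1,812.50     1,378.6082     4,135.8247
  4     1,812.50     1,258.4283     5,033.7133
  5     1,812.50     1,148.7251     5,743.6254
  6    26,812.50    15,511.8293    93,070.9761
  Σ                 22,462.3520   112,659.1659
P = 22,462.3520; Macaulay duration = 112,659.1659 / 22,462.3520 = 5.01547 years.
Modified duration = D_Mac / (1 + y) = 5.01547 / 1.0955 = 4.57824 years.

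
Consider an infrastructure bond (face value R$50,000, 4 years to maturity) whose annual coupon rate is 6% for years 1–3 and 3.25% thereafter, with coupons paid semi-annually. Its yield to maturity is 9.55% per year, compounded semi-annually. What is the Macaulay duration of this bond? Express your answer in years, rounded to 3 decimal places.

3.582 years

Periodic yield y = 0.04775. Discount each cash flow and weight by its period:
  t   CF        PV=CF/(1+0.04775)^t    t·PV
  1     1,500.00     1,431.6392     1,431.6392
  2     1,500.00     1,366.3939     2,732.7878
  3     1,500.00     1,304.1221     3,912.3663
  4     1,500.00     1,244.6882     4,978.7529
  5     1,500.00     1,187.9630     5,939.8150
  6     1,500.00     1,133.8229     6,802.9377
  7       812.50       586.1647     4,103.1531
  8    50,812.50    34,987.2016   279,897.6124
  Σ                 43,241.9957   309,799.0644
Price P = Σ PV = 43,241.9957.
Macaulay duration = Σ(t·PV) / P = 309,799.0644 / 43,241.9957 = 7.16431 half-year periods.
In years: 7.16431 / 2 = 3.58216 years.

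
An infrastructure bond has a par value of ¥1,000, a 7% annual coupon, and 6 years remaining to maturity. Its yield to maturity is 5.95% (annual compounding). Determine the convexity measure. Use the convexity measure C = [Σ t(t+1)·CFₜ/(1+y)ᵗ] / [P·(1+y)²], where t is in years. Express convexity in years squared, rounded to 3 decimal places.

With y = 0.0595:
  t   CF        PV=CF/(1+0.0595)^t    t·PV        t(t+1)·PV
  1        70.00        66.0689        66.0689         132.1378
  2        70.00        62.3586       124.7171         374.1514
  3        70.00        58.8566       176.5698         706.2792
  4        70.00        55.5513       222.2052       1,111.0259
  5        70.00        52.4316       262.1581       1,572.9484
  6     1,070.00       756.4461     4,538.6768      31,770.7379
  Σ                  1,051.7131     5,390.3959      35,667.2806
P = 1,051.7131.
Convexity = Σ t(t+1)·PV / [P·(1+y)²] = 35,667.2806 / (1,051.7131 × 1.122540) = 30.21140.

30.211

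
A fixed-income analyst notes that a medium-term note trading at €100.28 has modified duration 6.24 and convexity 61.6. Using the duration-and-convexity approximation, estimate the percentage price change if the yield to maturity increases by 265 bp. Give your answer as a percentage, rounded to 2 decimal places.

-14.37%

Duration effect: -D_mod·Δy = -6.24 × (+0.0265) = -0.165360
Convexity effect: ½·C·(Δy)² = 0.5 × 61.6 × (0.0265)² = +0.0216293
ΔP/P ≈ -0.165360 + 0.0216293 = -0.1437307
= -14.37307%.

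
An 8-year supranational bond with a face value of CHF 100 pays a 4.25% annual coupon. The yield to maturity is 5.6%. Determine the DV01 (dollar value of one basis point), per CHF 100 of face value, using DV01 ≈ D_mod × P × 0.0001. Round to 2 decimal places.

Periodic yield y = 0.056.
  t   CF        PV=CF/(1+0.056)^t    t·PV
  1         4.25         4.0246         4.0246
  2         4.25         3.8112         7.6224
  3         4.25         3.6091        10.8273
  4         4.25         3.4177        13.6708
  5         4.25         3.2365        16.1823
  6         4.25         3.0648        18.3889
  7         4.25         2.9023        20.3161
  8       104.25        67.4163       539.3302
  Σ                     91.4824       630.3625
P = 91.4824; D_Mac = 6.89053 yrs; D_mod = 6.52512 yrs.
DV01 ≈ 6.52512 × 91.4824 × 0.0001 = 0.059693.

CHF 0.06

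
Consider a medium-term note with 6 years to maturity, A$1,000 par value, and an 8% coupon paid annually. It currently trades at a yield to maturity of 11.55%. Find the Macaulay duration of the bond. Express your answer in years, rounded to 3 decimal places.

Periodic yield y = 0.1155. Discount each cash flow and weight by its year:
  t   CF        PV=CF/(1+0.1155)^t    t·PV
  1        80.00        71.7167        71.7167
  2        80.00        64.2911       128.5822
  3        80.00        57.6343       172.9030
  4        80.00        51.6668       206.6673
  5        80.00        46.3172       231.5859
  6     1,080.00       560.5396     3,363.2377
  Σ                    852.1658     4,174.6927
Price P = Σ PV = 852.1658.
Macaulay duration = Σ(t·PV) / P = 4,174.6927 / 852.1658 = 4.89892 years.

4.899 years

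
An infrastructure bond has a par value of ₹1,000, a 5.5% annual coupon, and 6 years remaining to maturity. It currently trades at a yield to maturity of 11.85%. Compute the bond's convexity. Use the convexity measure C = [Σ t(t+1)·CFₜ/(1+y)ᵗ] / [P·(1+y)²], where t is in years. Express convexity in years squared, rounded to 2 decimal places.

With y = 0.1185:
  t   CF        PV=CF/(1+0.1185)^t    t·PV        t(t+1)·PV
  1        55.00        49.1730        49.1730          98.3460
  2        55.00        43.9633        87.9267         263.7801
  3        55.00        39.3056       117.9169         471.6675
  4        55.00        35.1414       140.5655         702.8275
  5        55.00        31.4183       157.0915         942.5491
  6     1,055.00       538.8111     3,232.8666      22,630.0659
  Σ                    737.8127     3,785.5401      25,109.2361
P = 737.8127.
Convexity = Σ t(t+1)·PV / [P·(1+y)²] = 25,109.2361 / (737.8127 × 1.251042) = 27.20291.

27.20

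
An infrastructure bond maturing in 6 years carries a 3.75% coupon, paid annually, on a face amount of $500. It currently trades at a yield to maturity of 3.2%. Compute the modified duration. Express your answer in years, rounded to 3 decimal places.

5.322 years

Periodic yield y = 0.032. First find Macaulay duration:
  t   CF        PV=CF/(1+0.032)^t    t·PV
  1        18.75        18.1686        18.1686
  2        18.75        17.6052        35.2105
  3        18.75        17.0593        51.1780
  4        18.75        16.5304        66.1215
  5        18.75        16.0178        80.0890
  6       518.75       429.4177     2,576.5061
  Σ                    514.7990     2,827.2737
P = 514.7990; Macaulay duration = 2,827.2737 / 514.7990 = 5.49199 years.
Modified duration = D_Mac / (1 + y) = 5.49199 / 1.032 = 5.32170 years.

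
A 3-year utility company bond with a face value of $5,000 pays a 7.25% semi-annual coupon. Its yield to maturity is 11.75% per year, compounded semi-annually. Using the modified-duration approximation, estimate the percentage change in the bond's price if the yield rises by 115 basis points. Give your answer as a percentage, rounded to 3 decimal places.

Periodic yield y = 0.05875. Modified duration first:
  t   CF        PV=CF/(1+0.05875)^t    t·PV
  1       181.25       171.1924       171.1924
  2       181.25       161.6930       323.3860
  3       181.25       152.7206       458.1619
  4       181.25       144.2462       576.9847
  5       181.25       136.2420       681.2098
  6     5,181.25     3,678.5275    22,071.1650
  Σ                  4,444.6217    24,282.0999
P = 4,444.6217; D_Mac = 5.46325 half-year periods = 2.73163 yrs; D_mod = 2.73163/(1+0.05875) = 2.58005 yrs.
ΔP/P ≈ -D_mod · Δy = -2.58005 × (+0.0115) = -0.029671 = -2.9671%.

-2.967%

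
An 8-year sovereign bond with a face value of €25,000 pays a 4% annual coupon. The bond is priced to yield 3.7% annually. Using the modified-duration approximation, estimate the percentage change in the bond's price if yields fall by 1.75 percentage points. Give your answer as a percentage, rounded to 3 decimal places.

Periodic yield y = 0.037. Modified duration first:
  t   CF        PV=CF/(1+0.037)^t    t·PV
  1     1,000.00       964.3202       964.3202
  2     1,000.00       929.9134     1,859.8267
  3     1,000.00       896.7342     2,690.2026
  4     1,000.00       864.7389     3,458.9554
  5     1,000.00       833.8851     4,169.4255
  6     1,000.00       804.1322     4,824.7933
  7     1,000.00       775.4409     5,428.0863
  8    26,000.00    19,442.1056   155,536.8445
  Σ                 25,511.2704   178,932.4545
P = 25,511.2704; D_Mac = 7.01386 yrs; D_mod = 7.01386/(1+0.037) = 6.76361 yrs.
ΔP/P ≈ -D_mod · Δy = -6.76361 × (-0.0175) = +0.118363 = +11.8363%.

+11.836%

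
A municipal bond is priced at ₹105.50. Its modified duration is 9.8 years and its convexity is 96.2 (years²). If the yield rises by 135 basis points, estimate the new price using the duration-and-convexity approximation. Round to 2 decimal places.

Duration effect: -D_mod·Δy = -9.8 × (+0.0135) = -0.132300
Convexity effect: ½·C·(Δy)² = 0.5 × 96.2 × (0.0135)² = +0.008766225
ΔP/P ≈ -0.132300 + 0.008766225 = -0.123533775
New price ≈ 105.50 × (1 - 0.123533775) = 92.4671867375.

₹92.47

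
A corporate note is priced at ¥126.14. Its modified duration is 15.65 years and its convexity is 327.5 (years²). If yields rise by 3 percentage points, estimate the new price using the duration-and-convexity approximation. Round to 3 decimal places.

¥85.507

Duration effect: -D_mod·Δy = -15.65 × (+0.03) = -0.469500
Convexity effect: ½·C·(Δy)² = 0.5 × 327.5 × (0.03)² = +0.1473750
ΔP/P ≈ -0.469500 + 0.1473750 = -0.322125
New price ≈ 126.14 × (1 - 0.322125) = 85.5071525.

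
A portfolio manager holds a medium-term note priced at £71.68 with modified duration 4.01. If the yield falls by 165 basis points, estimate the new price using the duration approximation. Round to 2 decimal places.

Duration approximation: ΔP/P ≈ -D_mod · Δy = -4.01 × (-0.0165) = +0.066165.
New price ≈ 71.68 × (1 + 0.066165) = 76.4227072.

£76.42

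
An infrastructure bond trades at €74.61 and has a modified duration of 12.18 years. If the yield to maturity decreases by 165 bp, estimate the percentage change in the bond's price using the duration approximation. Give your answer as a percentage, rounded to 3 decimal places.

Duration approximation: ΔP/P ≈ -D_mod · Δy = -12.18 × (-0.0165) = +0.200970.
As a percentage: +20.0970%.

+20.097%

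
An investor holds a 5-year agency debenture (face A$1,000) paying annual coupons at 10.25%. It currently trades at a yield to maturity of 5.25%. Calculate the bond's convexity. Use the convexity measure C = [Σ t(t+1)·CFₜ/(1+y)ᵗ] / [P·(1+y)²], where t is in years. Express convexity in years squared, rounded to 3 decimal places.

With y = 0.0525:
  t   CF        PV=CF/(1+0.0525)^t    t·PV        t(t+1)·PV
  1       102.50        97.3872        97.3872         194.7743
  2       102.50        92.5294       185.0588         555.1763
  3       102.50        87.9139       263.7417       1,054.9668
  4       102.50        83.5286       334.1146       1,670.5729
  5     1,102.50       853.6269     4,268.1343      25,608.8060
  Σ                  1,214.9860     5,148.4366      29,084.2964
P = 1,214.9860.
Convexity = Σ t(t+1)·PV / [P·(1+y)²] = 29,084.2964 / (1,214.9860 × 1.107756) = 21.60942.

21.609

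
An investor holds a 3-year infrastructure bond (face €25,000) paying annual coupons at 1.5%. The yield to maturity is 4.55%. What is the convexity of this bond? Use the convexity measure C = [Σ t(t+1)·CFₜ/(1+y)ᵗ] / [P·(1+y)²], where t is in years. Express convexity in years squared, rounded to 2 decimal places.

10.75

With y = 0.0455:
  t   CF        PV=CF/(1+0.0455)^t    t·PV        t(t+1)·PV
  1       375.00       358.6801       358.6801         717.3601
  2       375.00       343.0704       686.1407       2,058.4221
  3    25,375.00    22,204.1391    66,612.4173     266,449.6693
  Σ                 22,905.8895    67,657.2381     269,225.4515
P = 22,905.8895.
Convexity = Σ t(t+1)·PV / [P·(1+y)²] = 269,225.4515 / (22,905.8895 × 1.093070) = 10.75278.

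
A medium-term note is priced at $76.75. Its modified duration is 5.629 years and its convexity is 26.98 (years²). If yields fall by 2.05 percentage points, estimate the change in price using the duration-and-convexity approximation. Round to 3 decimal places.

+$9.292

Duration effect: -D_mod·Δy = -5.629 × (-0.0205) = +0.1153945
Convexity effect: ½·C·(Δy)² = 0.5 × 26.98 × (-0.0205)² = +0.0056691725
ΔP/P ≈ +0.1153945 + 0.0056691725 = +0.1210636725
ΔP ≈ 76.75 × (+0.1210636725) = +9.291636864375.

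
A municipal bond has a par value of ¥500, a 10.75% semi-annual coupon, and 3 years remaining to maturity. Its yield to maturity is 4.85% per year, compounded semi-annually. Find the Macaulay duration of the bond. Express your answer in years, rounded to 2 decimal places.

2.67 years

Periodic yield y = 0.02425. Discount each cash flow and weight by its period:
  t   CF        PV=CF/(1+0.02425)^t    t·PV
  1       26.875        26.2387        26.2387
  2       26.875        25.6175        51.2350
  3       26.875        25.0110        75.0329
  4       26.875        24.4188        97.6753
  5       26.875        23.8407       119.2034
  6      526.875       456.3224     2,737.9342
  Σ                    581.4490     3,107.3195
Price P = Σ PV = 581.4490.
Macaulay duration = Σ(t·PV) / P = 3,107.3195 / 581.4490 = 5.34410 half-year periods.
In years: 5.34410 / 2 = 2.67205 years.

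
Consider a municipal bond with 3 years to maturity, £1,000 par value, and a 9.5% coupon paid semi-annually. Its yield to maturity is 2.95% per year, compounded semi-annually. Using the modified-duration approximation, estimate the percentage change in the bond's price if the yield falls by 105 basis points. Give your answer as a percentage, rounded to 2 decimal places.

Periodic yield y = 0.01475. Modified duration first:
  t   CF        PV=CF/(1+0.01475)^t    t·PV
  1        47.50        46.8096        46.8096
  2        47.50        46.1292        92.2583
  3        47.50        45.4586       136.3759
  4        47.50        44.7979       179.1915
  5        47.50        44.1467       220.7335
  6     1,047.50       959.3999     5,756.3994
  Σ                  1,186.7418     6,431.7682
P = 1,186.7418; D_Mac = 5.41969 half-year periods = 2.70984 yrs; D_mod = 2.70984/(1+0.01475) = 2.67045 yrs.
ΔP/P ≈ -D_mod · Δy = -2.67045 × (-0.0105) = +0.028040 = +2.8040%.

+2.80%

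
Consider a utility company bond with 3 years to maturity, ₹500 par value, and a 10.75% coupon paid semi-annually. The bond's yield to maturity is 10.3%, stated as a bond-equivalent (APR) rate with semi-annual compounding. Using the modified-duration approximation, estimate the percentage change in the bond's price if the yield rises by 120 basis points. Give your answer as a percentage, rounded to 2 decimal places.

-3.02%

Periodic yield y = 0.0515. Modified duration first:
  t   CF        PV=CF/(1+0.0515)^t    t·PV
  1       26.875        25.5587        25.5587
  2       26.875        24.3069        48.6138
  3       26.875        23.1164        69.3493
  4       26.875        21.9842        87.9369
  5       26.875        20.9075       104.5375
  6      526.875       389.8091     2,338.8544
  Σ                    505.6829     2,674.8506
P = 505.6829; D_Mac = 5.28958 half-year periods = 2.64479 yrs; D_mod = 2.64479/(1+0.0515) = 2.51526 yrs.
ΔP/P ≈ -D_mod · Δy = -2.51526 × (+0.012) = -0.030183 = -3.0183%.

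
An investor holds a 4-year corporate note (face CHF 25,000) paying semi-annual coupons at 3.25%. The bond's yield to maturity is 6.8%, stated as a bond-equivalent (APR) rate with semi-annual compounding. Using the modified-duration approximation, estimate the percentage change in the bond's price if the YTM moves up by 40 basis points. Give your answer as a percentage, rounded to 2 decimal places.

Periodic yield y = 0.034. Modified duration first:
  t   CF        PV=CF/(1+0.034)^t    t·PV
  1       406.25       392.8917       392.8917
  2       406.25       379.9726       759.9452
  3       406.25       367.4784     1,102.4351
  4       406.25       355.3949     1,421.5797
  5       406.25       343.7088     1,718.5441
  6       406.25       332.4070     1,994.4419
  7       406.25       321.4768     2,250.3374
  8    25,406.25    19,443.5812   155,548.6493
  Σ                 21,936.9113   165,188.8244
P = 21,936.9113; D_Mac = 7.53018 half-year periods = 3.76509 yrs; D_mod = 3.76509/(1+0.034) = 3.64128 yrs.
ΔP/P ≈ -D_mod · Δy = -3.64128 × (+0.004) = -0.014565 = -1.4565%.

-1.46%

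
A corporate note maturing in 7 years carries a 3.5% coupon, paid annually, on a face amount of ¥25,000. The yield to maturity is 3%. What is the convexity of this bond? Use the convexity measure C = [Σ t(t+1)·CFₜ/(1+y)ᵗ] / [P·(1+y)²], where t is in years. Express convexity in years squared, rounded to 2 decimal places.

With y = 0.03:
  t   CF        PV=CF/(1+0.03)^t    t·PV        t(t+1)·PV
  1       875.00       849.5146       849.5146       1,699.0291
  2       875.00       824.7714     1,649.5428       4,948.6285
  3       875.00       800.7490     2,402.2469       9,608.9874
  4       875.00       777.4262     3,109.7047      15,548.5233
  5       875.00       754.7827     3,773.9134      22,643.4806
  6       875.00       732.7987     4,396.7923      30,777.5464
  7    25,875.00    21,038.7429   147,271.2000   1,178,169.5999
  Σ                 25,778.7854   163,452.9147   1,263,395.7954
P = 25,778.7854.
Convexity = Σ t(t+1)·PV / [P·(1+y)²] = 1,263,395.7954 / (25,778.7854 × 1.060900) = 46.19580.

46.20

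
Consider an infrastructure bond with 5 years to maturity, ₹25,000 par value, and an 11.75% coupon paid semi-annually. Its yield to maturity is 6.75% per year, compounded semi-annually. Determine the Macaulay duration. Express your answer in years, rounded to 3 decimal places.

4.030 years

Periodic yield y = 0.03375. Discount each cash flow and weight by its period:
  t   CF        PV=CF/(1+0.03375)^t    t·PV
  1     1,468.75     1,420.7981     1,420.7981
  2     1,468.75     1,374.4117     2,748.8233
  3     1,468.75     1,329.5397     3,988.6191
  4     1,468.75     1,286.1327     5,144.5309
  5     1,468.75     1,244.1429     6,220.7145
  6     1,468.75     1,203.5240     7,221.1438
  7     1,468.75     1,164.2312     8,149.6182
  8     1,468.75     1,126.2212     9,009.7696
  9     1,468.75     1,089.4522     9,805.0697
  10   26,468.75    18,992.3282   189,923.2819
  Σ                 30,230.7818   243,632.3692
Price P = Σ PV = 30,230.7818.
Macaulay duration = Σ(t·PV) / P = 243,632.3692 / 30,230.7818 = 8.05908 half-year periods.
In years: 8.05908 / 2 = 4.02954 years.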